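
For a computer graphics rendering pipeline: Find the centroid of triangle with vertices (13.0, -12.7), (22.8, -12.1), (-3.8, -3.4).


Centroid = ((x_A+x_B+x_C)/3, (y_A+y_B+y_C)/3)
= ((13+22.8+(-3.8))/3, ((-12.7)+(-12.1)+(-3.4))/3)
= (10.6667, -9.4)

(10.6667, -9.4)


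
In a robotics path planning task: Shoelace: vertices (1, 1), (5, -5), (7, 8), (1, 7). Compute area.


Shoelace sum: (1*(-5) - 5*1) + (5*8 - 7*(-5)) + (7*7 - 1*8) + (1*1 - 1*7)
= 100
Area = |100|/2 = 50

50


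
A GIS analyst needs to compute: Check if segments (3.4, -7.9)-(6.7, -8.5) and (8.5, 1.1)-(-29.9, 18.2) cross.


Cross products: d1=432.81, d2=399.42, d3=32.76, d4=66.15
d1*d2 < 0 and d3*d4 < 0? no

No, they don't intersect


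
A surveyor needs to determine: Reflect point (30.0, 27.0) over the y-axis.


Reflection over y-axis: (x,y) -> (-x,y)
(30, 27) -> (-30, 27)

(-30, 27)


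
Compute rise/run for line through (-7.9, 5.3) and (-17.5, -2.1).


slope = (y2-y1)/(x2-x1) = ((-2.1)-5.3)/((-17.5)-(-7.9)) = (-7.4)/(-9.6) = 0.7708

0.7708


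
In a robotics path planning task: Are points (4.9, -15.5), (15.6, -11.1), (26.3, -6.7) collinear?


Cross product: (15.6-4.9)*((-6.7)-(-15.5)) - ((-11.1)-(-15.5))*(26.3-4.9)
= 0

Yes, collinear


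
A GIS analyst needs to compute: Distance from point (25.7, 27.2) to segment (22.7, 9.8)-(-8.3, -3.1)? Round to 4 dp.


Project P onto AB: t = 0 (clamped to [0,1])
Closest point on segment: (22.7, 9.8)
Distance: 17.6567

17.6567


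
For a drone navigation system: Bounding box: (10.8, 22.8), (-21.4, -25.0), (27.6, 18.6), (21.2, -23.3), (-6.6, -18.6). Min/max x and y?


x range: [-21.4, 27.6]
y range: [-25, 22.8]
Bounding box: (-21.4,-25) to (27.6,22.8)

(-21.4,-25) to (27.6,22.8)


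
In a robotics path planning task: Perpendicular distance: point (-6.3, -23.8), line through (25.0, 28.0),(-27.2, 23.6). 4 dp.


|cross product| = 2566.24
|line direction| = sqrt(2744.2) = 52.3851
Distance = 2566.24/sqrt(2744.2) = 48.988

48.988


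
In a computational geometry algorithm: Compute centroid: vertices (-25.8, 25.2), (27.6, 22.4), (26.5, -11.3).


Centroid = ((x_A+x_B+x_C)/3, (y_A+y_B+y_C)/3)
= (((-25.8)+27.6+26.5)/3, (25.2+22.4+(-11.3))/3)
= (9.4333, 12.1)

(9.4333, 12.1)


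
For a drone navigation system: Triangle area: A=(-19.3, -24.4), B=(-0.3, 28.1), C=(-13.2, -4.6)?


Area = |x_A(y_B-y_C) + x_B(y_C-y_A) + x_C(y_A-y_B)|/2
= |(-631.11) + (-5.94) + 693|/2
= 55.95/2 = 27.975

27.975


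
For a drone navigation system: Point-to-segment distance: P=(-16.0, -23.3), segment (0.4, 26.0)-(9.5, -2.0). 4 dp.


Project P onto AB: t = 1 (clamped to [0,1])
Closest point on segment: (9.5, -2)
Distance: 33.2256

33.2256


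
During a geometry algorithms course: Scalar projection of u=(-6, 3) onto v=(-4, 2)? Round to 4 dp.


u.v = 30, |v| = sqrt(20) = 4.4721
Scalar projection = u.v / |v| = 30 / sqrt(20) = 6.7082

6.7082


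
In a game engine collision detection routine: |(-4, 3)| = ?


|u| = sqrt((-4)^2 + 3^2) = sqrt(25) = 5

5


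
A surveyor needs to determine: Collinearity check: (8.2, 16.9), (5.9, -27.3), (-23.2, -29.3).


Cross product: (5.9-8.2)*((-29.3)-16.9) - ((-27.3)-16.9)*((-23.2)-8.2)
= -1281.62

No, not collinear


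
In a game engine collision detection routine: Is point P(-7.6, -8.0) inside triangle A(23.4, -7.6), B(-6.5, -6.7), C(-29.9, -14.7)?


Cross products: AB x AP = 39.86, BC x BP = 21.62, CA x CP = 198.78
All same sign? yes

Yes, inside


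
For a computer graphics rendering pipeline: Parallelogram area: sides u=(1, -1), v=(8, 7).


|u x v| = |1*7 - (-1)*8|
= |7 - (-8)| = 15

15


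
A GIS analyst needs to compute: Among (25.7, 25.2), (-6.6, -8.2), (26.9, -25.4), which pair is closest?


d(P0,P1) = 46.4634, d(P0,P2) = 50.6142, d(P1,P2) = 37.6575
Closest: P1 and P2

Closest pair: (-6.6, -8.2) and (26.9, -25.4), distance = 37.6575


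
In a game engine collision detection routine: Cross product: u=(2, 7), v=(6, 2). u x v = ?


u x v = u_x*v_y - u_y*v_x = 2*2 - 7*6
= 4 - 42 = -38

-38


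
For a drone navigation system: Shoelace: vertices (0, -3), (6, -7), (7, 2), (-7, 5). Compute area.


Shoelace sum: (0*(-7) - 6*(-3)) + (6*2 - 7*(-7)) + (7*5 - (-7)*2) + ((-7)*(-3) - 0*5)
= 149
Area = |149|/2 = 74.5

74.5


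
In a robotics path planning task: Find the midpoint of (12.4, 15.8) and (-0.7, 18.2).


M = ((12.4+(-0.7))/2, (15.8+18.2)/2)
= (5.85, 17)

(5.85, 17)


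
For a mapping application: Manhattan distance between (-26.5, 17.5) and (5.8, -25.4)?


|(-26.5)-5.8| + |17.5-(-25.4)| = 32.3 + 42.9 = 75.2

75.2


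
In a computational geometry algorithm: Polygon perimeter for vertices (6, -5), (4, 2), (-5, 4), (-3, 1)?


Sides: (6, -5)->(4, 2): sqrt(53) = 7.28011, (4, 2)->(-5, 4): sqrt(85) = 9.219544, (-5, 4)->(-3, 1): sqrt(13) = 3.605551, (-3, 1)->(6, -5): sqrt(117) = 10.816654
Sum = 30.921859
Perimeter = 30.9219

30.9219


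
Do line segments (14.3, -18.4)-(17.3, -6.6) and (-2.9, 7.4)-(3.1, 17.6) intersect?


Cross products: d1=-330.24, d2=-290.04, d3=280.36, d4=240.16
d1*d2 < 0 and d3*d4 < 0? no

No, they don't intersect


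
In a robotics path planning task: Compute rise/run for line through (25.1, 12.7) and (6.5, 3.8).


slope = (y2-y1)/(x2-x1) = (3.8-12.7)/(6.5-25.1) = (-8.9)/(-18.6) = 0.4785

0.4785


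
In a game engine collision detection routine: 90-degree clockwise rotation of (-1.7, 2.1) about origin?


90° CW: (x,y) -> (y, -x)
(-1.7,2.1) -> (2.1, 1.7)

(2.1, 1.7)


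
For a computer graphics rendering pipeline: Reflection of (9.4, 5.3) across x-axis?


Reflection over x-axis: (x,y) -> (x,-y)
(9.4, 5.3) -> (9.4, -5.3)

(9.4, -5.3)


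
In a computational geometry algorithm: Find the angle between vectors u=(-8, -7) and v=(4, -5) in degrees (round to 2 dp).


u.v = 3, |u| = sqrt(113) = 10.6301, |v| = sqrt(41) = 6.4031
cos(theta) = u.v/(|u||v|) = 3/sqrt(4633) = 0.044075
theta = acos(0.044075) = 87.47 degrees

87.47 degrees


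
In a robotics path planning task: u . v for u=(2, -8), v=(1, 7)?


u . v = u_x*v_x + u_y*v_y = 2*1 + (-8)*7
= 2 + (-56) = -54

-54


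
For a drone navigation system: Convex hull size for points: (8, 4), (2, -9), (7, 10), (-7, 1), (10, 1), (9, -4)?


Convex hull vertices (CCW): (-7, 1), (2, -9), (9, -4), (10, 1), (7, 10)
Count = 5

5


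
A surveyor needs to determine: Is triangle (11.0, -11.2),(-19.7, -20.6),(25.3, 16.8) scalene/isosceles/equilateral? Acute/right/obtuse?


Side lengths squared: AB^2=1030.85, BC^2=3423.76, CA^2=988.49
Sorted: [988.49, 1030.85, 3423.76]
By sides: Scalene, By angles: Obtuse

Scalene, Obtuse


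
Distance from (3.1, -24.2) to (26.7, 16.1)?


dx=23.6, dy=40.3
d^2 = 23.6^2 + 40.3^2 = 2181.05
d = sqrt(2181.05) = 46.7017

46.7017


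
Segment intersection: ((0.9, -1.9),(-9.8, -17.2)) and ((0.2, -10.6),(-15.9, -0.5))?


Cross products: d1=-147.14, d2=207.26, d3=82.38, d4=-272.02
d1*d2 < 0 and d3*d4 < 0? yes

Yes, they intersect


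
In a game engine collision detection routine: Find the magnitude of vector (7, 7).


|u| = sqrt(7^2 + 7^2) = sqrt(98) = 9.8995

9.8995


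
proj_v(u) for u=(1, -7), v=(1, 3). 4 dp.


u.v = -20, |v| = sqrt(10) = 3.1623
Scalar projection = u.v / |v| = -20 / sqrt(10) = -6.3246

-6.3246


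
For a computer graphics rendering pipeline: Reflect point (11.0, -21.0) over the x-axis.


Reflection over x-axis: (x,y) -> (x,-y)
(11, -21) -> (11, 21)

(11, 21)


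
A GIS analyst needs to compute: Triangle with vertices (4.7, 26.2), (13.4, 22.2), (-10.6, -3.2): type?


Side lengths squared: AB^2=91.69, BC^2=1221.16, CA^2=1098.45
Sorted: [91.69, 1098.45, 1221.16]
By sides: Scalene, By angles: Obtuse

Scalene, Obtuse


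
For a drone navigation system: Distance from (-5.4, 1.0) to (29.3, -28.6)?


dx=34.7, dy=-29.6
d^2 = 34.7^2 + (-29.6)^2 = 2080.25
d = sqrt(2080.25) = 45.6098

45.6098


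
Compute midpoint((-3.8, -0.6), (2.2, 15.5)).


M = (((-3.8)+2.2)/2, ((-0.6)+15.5)/2)
= (-0.8, 7.45)

(-0.8, 7.45)


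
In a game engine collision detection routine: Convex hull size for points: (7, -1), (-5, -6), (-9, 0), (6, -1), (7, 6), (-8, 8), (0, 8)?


Convex hull vertices (CCW): (-9, 0), (-5, -6), (7, -1), (7, 6), (0, 8), (-8, 8)
Count = 6

6


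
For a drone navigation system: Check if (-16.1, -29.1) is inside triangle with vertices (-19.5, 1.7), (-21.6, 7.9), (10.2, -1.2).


Cross products: AB x AP = 43.6, BC x BP = -1126.55, CA x CP = 904.9
All same sign? no

No, outside


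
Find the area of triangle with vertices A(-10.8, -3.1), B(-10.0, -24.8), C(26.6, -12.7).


Area = |x_A(y_B-y_C) + x_B(y_C-y_A) + x_C(y_A-y_B)|/2
= |130.68 + 96 + 577.22|/2
= 803.9/2 = 401.95

401.95


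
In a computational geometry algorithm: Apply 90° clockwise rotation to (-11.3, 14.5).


90° CW: (x,y) -> (y, -x)
(-11.3,14.5) -> (14.5, 11.3)

(14.5, 11.3)


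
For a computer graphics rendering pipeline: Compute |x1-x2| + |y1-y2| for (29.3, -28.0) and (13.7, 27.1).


|29.3-13.7| + |(-28)-27.1| = 15.6 + 55.1 = 70.7

70.7


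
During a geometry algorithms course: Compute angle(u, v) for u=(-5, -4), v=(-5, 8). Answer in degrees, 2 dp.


u.v = -7, |u| = sqrt(41) = 6.4031, |v| = sqrt(89) = 9.434
cos(theta) = u.v/(|u||v|) = -7/sqrt(3649) = -0.115881
theta = acos(-0.115881) = 96.65 degrees

96.65 degrees


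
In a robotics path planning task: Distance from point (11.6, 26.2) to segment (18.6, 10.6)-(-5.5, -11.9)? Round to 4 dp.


Project P onto AB: t = 0 (clamped to [0,1])
Closest point on segment: (18.6, 10.6)
Distance: 17.0985

17.0985


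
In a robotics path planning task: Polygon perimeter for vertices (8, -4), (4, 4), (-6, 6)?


Sides: (8, -4)->(4, 4): sqrt(80) = 8.944272, (4, 4)->(-6, 6): sqrt(104) = 10.198039, (-6, 6)->(8, -4): sqrt(296) = 17.204651
Sum = 36.346962
Perimeter = 36.347

36.347


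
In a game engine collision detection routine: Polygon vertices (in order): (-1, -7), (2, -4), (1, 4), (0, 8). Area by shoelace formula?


Shoelace sum: ((-1)*(-4) - 2*(-7)) + (2*4 - 1*(-4)) + (1*8 - 0*4) + (0*(-7) - (-1)*8)
= 46
Area = |46|/2 = 23

23


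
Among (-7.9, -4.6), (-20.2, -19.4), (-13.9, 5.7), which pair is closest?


d(P0,P1) = 19.244, d(P0,P2) = 11.9202, d(P1,P2) = 25.8786
Closest: P0 and P2

Closest pair: (-7.9, -4.6) and (-13.9, 5.7), distance = 11.9202


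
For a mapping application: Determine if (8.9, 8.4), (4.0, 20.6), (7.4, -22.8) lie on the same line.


Cross product: (4-8.9)*((-22.8)-8.4) - (20.6-8.4)*(7.4-8.9)
= 171.18

No, not collinear


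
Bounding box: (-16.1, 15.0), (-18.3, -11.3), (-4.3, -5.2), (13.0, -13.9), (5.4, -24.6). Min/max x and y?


x range: [-18.3, 13]
y range: [-24.6, 15]
Bounding box: (-18.3,-24.6) to (13,15)

(-18.3,-24.6) to (13,15)


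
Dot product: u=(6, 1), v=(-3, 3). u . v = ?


u . v = u_x*v_x + u_y*v_y = 6*(-3) + 1*3
= (-18) + 3 = -15

-15


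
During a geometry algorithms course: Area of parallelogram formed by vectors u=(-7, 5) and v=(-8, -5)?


|u x v| = |(-7)*(-5) - 5*(-8)|
= |35 - (-40)| = 75

75


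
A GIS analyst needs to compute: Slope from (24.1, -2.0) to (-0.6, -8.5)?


slope = (y2-y1)/(x2-x1) = ((-8.5)-(-2))/((-0.6)-24.1) = (-6.5)/(-24.7) = 0.2632

0.2632


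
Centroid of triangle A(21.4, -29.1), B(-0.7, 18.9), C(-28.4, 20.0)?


Centroid = ((x_A+x_B+x_C)/3, (y_A+y_B+y_C)/3)
= ((21.4+(-0.7)+(-28.4))/3, ((-29.1)+18.9+20)/3)
= (-2.5667, 3.2667)

(-2.5667, 3.2667)


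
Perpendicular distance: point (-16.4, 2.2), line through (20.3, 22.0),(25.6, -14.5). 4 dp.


|cross product| = 1444.49
|line direction| = sqrt(1360.34) = 36.8828
Distance = 1444.49/sqrt(1360.34) = 39.1643

39.1643


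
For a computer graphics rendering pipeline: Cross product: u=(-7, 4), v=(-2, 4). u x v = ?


u x v = u_x*v_y - u_y*v_x = (-7)*4 - 4*(-2)
= (-28) - (-8) = -20

-20


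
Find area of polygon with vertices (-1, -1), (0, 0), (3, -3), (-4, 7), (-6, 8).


Shoelace sum: ((-1)*0 - 0*(-1)) + (0*(-3) - 3*0) + (3*7 - (-4)*(-3)) + ((-4)*8 - (-6)*7) + ((-6)*(-1) - (-1)*8)
= 33
Area = |33|/2 = 16.5

16.5


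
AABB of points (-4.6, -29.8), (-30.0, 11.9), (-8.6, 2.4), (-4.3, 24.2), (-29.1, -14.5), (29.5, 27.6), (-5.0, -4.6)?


x range: [-30, 29.5]
y range: [-29.8, 27.6]
Bounding box: (-30,-29.8) to (29.5,27.6)

(-30,-29.8) to (29.5,27.6)


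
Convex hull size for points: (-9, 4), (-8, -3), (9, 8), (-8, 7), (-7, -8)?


Convex hull vertices (CCW): (-9, 4), (-8, -3), (-7, -8), (9, 8), (-8, 7)
Count = 5

5


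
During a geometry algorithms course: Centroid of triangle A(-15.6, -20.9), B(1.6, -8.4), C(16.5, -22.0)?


Centroid = ((x_A+x_B+x_C)/3, (y_A+y_B+y_C)/3)
= (((-15.6)+1.6+16.5)/3, ((-20.9)+(-8.4)+(-22))/3)
= (0.8333, -17.1)

(0.8333, -17.1)


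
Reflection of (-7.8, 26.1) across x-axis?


Reflection over x-axis: (x,y) -> (x,-y)
(-7.8, 26.1) -> (-7.8, -26.1)

(-7.8, -26.1)


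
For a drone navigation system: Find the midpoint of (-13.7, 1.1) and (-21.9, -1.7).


M = (((-13.7)+(-21.9))/2, (1.1+(-1.7))/2)
= (-17.8, -0.3)

(-17.8, -0.3)


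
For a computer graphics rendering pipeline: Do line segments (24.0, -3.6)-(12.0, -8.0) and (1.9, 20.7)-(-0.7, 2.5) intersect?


Cross products: d1=465.4, d2=258.44, d3=-388.84, d4=-181.88
d1*d2 < 0 and d3*d4 < 0? no

No, they don't intersect


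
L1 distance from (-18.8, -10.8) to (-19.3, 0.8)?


|(-18.8)-(-19.3)| + |(-10.8)-0.8| = 0.5 + 11.6 = 12.1

12.1


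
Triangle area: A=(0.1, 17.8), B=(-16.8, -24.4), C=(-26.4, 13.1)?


Area = |x_A(y_B-y_C) + x_B(y_C-y_A) + x_C(y_A-y_B)|/2
= |(-3.75) + 78.96 + (-1114.08)|/2
= 1038.87/2 = 519.435

519.435


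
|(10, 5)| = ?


|u| = sqrt(10^2 + 5^2) = sqrt(125) = 11.1803

11.1803


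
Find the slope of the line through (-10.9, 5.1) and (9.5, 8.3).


slope = (y2-y1)/(x2-x1) = (8.3-5.1)/(9.5-(-10.9)) = 3.2/20.4 = 0.1569

0.1569


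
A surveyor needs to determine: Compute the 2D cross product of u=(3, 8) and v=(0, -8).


u x v = u_x*v_y - u_y*v_x = 3*(-8) - 8*0
= (-24) - 0 = -24

-24


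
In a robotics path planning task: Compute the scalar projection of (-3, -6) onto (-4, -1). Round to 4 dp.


u.v = 18, |v| = sqrt(17) = 4.1231
Scalar projection = u.v / |v| = 18 / sqrt(17) = 4.3656

4.3656


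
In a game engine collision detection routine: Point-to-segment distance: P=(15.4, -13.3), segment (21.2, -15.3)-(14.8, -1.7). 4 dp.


Project P onto AB: t = 0.2847 (clamped to [0,1])
Closest point on segment: (19.3779, -11.428)
Distance: 4.3964

4.3964


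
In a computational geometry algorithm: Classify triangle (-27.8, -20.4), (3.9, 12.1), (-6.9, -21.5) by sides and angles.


Side lengths squared: AB^2=2061.14, BC^2=1245.6, CA^2=438.02
Sorted: [438.02, 1245.6, 2061.14]
By sides: Scalene, By angles: Obtuse

Scalene, Obtuse


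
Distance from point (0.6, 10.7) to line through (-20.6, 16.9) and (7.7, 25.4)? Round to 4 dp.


|cross product| = 355.66
|line direction| = sqrt(873.14) = 29.5489
Distance = 355.66/sqrt(873.14) = 12.0363

12.0363


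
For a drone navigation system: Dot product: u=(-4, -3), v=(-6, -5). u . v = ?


u . v = u_x*v_x + u_y*v_y = (-4)*(-6) + (-3)*(-5)
= 24 + 15 = 39

39


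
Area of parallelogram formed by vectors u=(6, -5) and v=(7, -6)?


|u x v| = |6*(-6) - (-5)*7|
= |(-36) - (-35)| = 1

1


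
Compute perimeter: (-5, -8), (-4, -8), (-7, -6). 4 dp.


Sides: (-5, -8)->(-4, -8): sqrt(1) = 1, (-4, -8)->(-7, -6): sqrt(13) = 3.605551, (-7, -6)->(-5, -8): sqrt(8) = 2.828427
Sum = 7.433978
Perimeter = 7.434

7.434


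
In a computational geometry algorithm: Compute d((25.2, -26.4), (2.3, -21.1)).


dx=-22.9, dy=5.3
d^2 = (-22.9)^2 + 5.3^2 = 552.5
d = sqrt(552.5) = 23.5053

23.5053


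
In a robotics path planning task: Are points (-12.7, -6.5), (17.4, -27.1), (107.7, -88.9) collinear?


Cross product: (17.4-(-12.7))*((-88.9)-(-6.5)) - ((-27.1)-(-6.5))*(107.7-(-12.7))
= 0

Yes, collinear


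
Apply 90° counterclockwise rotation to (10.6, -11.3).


90° CCW: (x,y) -> (-y, x)
(10.6,-11.3) -> (11.3, 10.6)

(11.3, 10.6)


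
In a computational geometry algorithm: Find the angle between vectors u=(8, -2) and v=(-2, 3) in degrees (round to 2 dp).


u.v = -22, |u| = sqrt(68) = 8.2462, |v| = sqrt(13) = 3.6056
cos(theta) = u.v/(|u||v|) = -22/sqrt(884) = -0.73994
theta = acos(-0.73994) = 137.73 degrees

137.73 degrees


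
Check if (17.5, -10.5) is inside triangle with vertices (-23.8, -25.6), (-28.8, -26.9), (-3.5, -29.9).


Cross products: AB x AP = -21.81, BC x BP = 553.82, CA x CP = -484.12
All same sign? no

No, outside


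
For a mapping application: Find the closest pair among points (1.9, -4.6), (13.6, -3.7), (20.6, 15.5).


d(P0,P1) = 11.7346, d(P0,P2) = 27.4536, d(P1,P2) = 20.4362
Closest: P0 and P1

Closest pair: (1.9, -4.6) and (13.6, -3.7), distance = 11.7346


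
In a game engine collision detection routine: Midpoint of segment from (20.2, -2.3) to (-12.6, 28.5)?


M = ((20.2+(-12.6))/2, ((-2.3)+28.5)/2)
= (3.8, 13.1)

(3.8, 13.1)


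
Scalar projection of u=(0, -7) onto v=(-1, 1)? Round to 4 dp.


u.v = -7, |v| = sqrt(2) = 1.4142
Scalar projection = u.v / |v| = -7 / sqrt(2) = -4.9497

-4.9497


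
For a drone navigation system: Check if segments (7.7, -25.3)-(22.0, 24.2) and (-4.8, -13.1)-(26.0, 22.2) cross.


Cross products: d1=-817.01, d2=202.8, d3=793.21, d4=-226.6
d1*d2 < 0 and d3*d4 < 0? yes

Yes, they intersect


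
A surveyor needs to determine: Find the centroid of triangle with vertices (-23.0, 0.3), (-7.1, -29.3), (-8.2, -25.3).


Centroid = ((x_A+x_B+x_C)/3, (y_A+y_B+y_C)/3)
= (((-23)+(-7.1)+(-8.2))/3, (0.3+(-29.3)+(-25.3))/3)
= (-12.7667, -18.1)

(-12.7667, -18.1)


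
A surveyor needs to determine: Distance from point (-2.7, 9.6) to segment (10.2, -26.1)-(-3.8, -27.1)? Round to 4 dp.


Project P onto AB: t = 0.7355 (clamped to [0,1])
Closest point on segment: (-0.0975, -26.8355)
Distance: 36.5284

36.5284


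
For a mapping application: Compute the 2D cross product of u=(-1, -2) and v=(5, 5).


u x v = u_x*v_y - u_y*v_x = (-1)*5 - (-2)*5
= (-5) - (-10) = 5

5


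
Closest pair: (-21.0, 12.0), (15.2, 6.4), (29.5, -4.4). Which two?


d(P0,P1) = 36.6306, d(P0,P2) = 53.0962, d(P1,P2) = 17.9201
Closest: P1 and P2

Closest pair: (15.2, 6.4) and (29.5, -4.4), distance = 17.9201


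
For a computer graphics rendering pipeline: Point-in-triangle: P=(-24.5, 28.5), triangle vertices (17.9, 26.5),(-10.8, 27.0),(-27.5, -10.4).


Cross products: AB x AP = -36.2, BC x BP = -537.43, CA x CP = 1655.36
All same sign? no

No, outside


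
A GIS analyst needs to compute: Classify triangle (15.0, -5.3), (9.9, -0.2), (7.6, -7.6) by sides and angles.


Side lengths squared: AB^2=52.02, BC^2=60.05, CA^2=60.05
Sorted: [52.02, 60.05, 60.05]
By sides: Isosceles, By angles: Acute

Isosceles, Acute


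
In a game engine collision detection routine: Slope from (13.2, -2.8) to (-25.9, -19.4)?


slope = (y2-y1)/(x2-x1) = ((-19.4)-(-2.8))/((-25.9)-13.2) = (-16.6)/(-39.1) = 0.4246

0.4246


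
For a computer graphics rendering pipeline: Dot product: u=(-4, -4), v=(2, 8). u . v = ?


u . v = u_x*v_x + u_y*v_y = (-4)*2 + (-4)*8
= (-8) + (-32) = -40

-40


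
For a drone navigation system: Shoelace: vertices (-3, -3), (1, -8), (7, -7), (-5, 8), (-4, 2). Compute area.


Shoelace sum: ((-3)*(-8) - 1*(-3)) + (1*(-7) - 7*(-8)) + (7*8 - (-5)*(-7)) + ((-5)*2 - (-4)*8) + ((-4)*(-3) - (-3)*2)
= 137
Area = |137|/2 = 68.5

68.5


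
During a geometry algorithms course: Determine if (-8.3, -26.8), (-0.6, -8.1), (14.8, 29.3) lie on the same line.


Cross product: ((-0.6)-(-8.3))*(29.3-(-26.8)) - ((-8.1)-(-26.8))*(14.8-(-8.3))
= 0

Yes, collinear


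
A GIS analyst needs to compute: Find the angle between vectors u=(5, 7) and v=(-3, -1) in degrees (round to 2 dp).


u.v = -22, |u| = sqrt(74) = 8.6023, |v| = sqrt(10) = 3.1623
cos(theta) = u.v/(|u||v|) = -22/sqrt(740) = -0.808736
theta = acos(-0.808736) = 143.97 degrees

143.97 degrees


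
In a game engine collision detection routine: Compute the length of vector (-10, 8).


|u| = sqrt((-10)^2 + 8^2) = sqrt(164) = 12.8062

12.8062


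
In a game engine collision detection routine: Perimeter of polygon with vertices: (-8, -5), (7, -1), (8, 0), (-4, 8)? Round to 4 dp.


Sides: (-8, -5)->(7, -1): sqrt(241) = 15.524175, (7, -1)->(8, 0): sqrt(2) = 1.414214, (8, 0)->(-4, 8): sqrt(208) = 14.422205, (-4, 8)->(-8, -5): sqrt(185) = 13.601471
Sum = 44.962065
Perimeter = 44.9621

44.9621


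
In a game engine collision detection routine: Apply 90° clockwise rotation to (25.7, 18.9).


90° CW: (x,y) -> (y, -x)
(25.7,18.9) -> (18.9, -25.7)

(18.9, -25.7)


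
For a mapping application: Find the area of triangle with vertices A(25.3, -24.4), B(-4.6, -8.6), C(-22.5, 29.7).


Area = |x_A(y_B-y_C) + x_B(y_C-y_A) + x_C(y_A-y_B)|/2
= |(-968.99) + (-248.86) + 355.5|/2
= 862.35/2 = 431.175

431.175


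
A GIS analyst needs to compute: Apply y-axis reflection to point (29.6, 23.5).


Reflection over y-axis: (x,y) -> (-x,y)
(29.6, 23.5) -> (-29.6, 23.5)

(-29.6, 23.5)


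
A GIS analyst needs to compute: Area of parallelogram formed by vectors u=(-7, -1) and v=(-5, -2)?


|u x v| = |(-7)*(-2) - (-1)*(-5)|
= |14 - 5| = 9

9


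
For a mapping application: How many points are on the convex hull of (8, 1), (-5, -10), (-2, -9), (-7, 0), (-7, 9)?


Convex hull vertices (CCW): (-7, 0), (-5, -10), (-2, -9), (8, 1), (-7, 9)
Count = 5

5


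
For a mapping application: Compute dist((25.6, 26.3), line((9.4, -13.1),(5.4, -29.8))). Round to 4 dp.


|cross product| = 112.94
|line direction| = sqrt(294.89) = 17.1724
Distance = 112.94/sqrt(294.89) = 6.5768

6.5768


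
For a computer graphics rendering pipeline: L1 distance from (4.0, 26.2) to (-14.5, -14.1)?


|4-(-14.5)| + |26.2-(-14.1)| = 18.5 + 40.3 = 58.8

58.8


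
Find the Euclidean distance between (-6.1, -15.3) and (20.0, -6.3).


dx=26.1, dy=9
d^2 = 26.1^2 + 9^2 = 762.21
d = sqrt(762.21) = 27.6082

27.6082


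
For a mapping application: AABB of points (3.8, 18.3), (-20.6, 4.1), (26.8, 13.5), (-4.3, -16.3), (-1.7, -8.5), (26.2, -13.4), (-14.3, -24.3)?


x range: [-20.6, 26.8]
y range: [-24.3, 18.3]
Bounding box: (-20.6,-24.3) to (26.8,18.3)

(-20.6,-24.3) to (26.8,18.3)


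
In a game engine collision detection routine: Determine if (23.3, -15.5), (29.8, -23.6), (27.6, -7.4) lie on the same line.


Cross product: (29.8-23.3)*((-7.4)-(-15.5)) - ((-23.6)-(-15.5))*(27.6-23.3)
= 87.48

No, not collinear


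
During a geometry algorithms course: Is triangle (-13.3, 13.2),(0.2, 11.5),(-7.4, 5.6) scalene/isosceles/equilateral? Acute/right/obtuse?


Side lengths squared: AB^2=185.14, BC^2=92.57, CA^2=92.57
Sorted: [92.57, 92.57, 185.14]
By sides: Isosceles, By angles: Right

Isosceles, Right


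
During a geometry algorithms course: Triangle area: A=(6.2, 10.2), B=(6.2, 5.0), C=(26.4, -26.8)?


Area = |x_A(y_B-y_C) + x_B(y_C-y_A) + x_C(y_A-y_B)|/2
= |197.16 + (-229.4) + 137.28|/2
= 105.04/2 = 52.52

52.52


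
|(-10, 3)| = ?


|u| = sqrt((-10)^2 + 3^2) = sqrt(109) = 10.4403

10.4403


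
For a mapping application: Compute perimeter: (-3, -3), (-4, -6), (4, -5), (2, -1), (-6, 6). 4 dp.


Sides: (-3, -3)->(-4, -6): sqrt(10) = 3.162278, (-4, -6)->(4, -5): sqrt(65) = 8.062258, (4, -5)->(2, -1): sqrt(20) = 4.472136, (2, -1)->(-6, 6): sqrt(113) = 10.630146, (-6, 6)->(-3, -3): sqrt(90) = 9.486833
Sum = 35.813651
Perimeter = 35.8137

35.8137


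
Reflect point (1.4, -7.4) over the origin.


Reflection over origin: (x,y) -> (-x,-y)
(1.4, -7.4) -> (-1.4, 7.4)

(-1.4, 7.4)


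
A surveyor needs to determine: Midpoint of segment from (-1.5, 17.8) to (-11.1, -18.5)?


M = (((-1.5)+(-11.1))/2, (17.8+(-18.5))/2)
= (-6.3, -0.35)

(-6.3, -0.35)


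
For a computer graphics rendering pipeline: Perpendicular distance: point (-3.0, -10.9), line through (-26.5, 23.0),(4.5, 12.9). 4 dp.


|cross product| = 813.55
|line direction| = sqrt(1063.01) = 32.6038
Distance = 813.55/sqrt(1063.01) = 24.9526

24.9526


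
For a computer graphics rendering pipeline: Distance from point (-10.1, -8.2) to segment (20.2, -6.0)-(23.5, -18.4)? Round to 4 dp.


Project P onto AB: t = 0 (clamped to [0,1])
Closest point on segment: (20.2, -6)
Distance: 30.3798

30.3798


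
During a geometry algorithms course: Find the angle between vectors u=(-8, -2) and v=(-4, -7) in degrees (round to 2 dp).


u.v = 46, |u| = sqrt(68) = 8.2462, |v| = sqrt(65) = 8.0623
cos(theta) = u.v/(|u||v|) = 46/sqrt(4420) = 0.691905
theta = acos(0.691905) = 46.22 degrees

46.22 degrees


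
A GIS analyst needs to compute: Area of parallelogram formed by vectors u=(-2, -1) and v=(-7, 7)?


|u x v| = |(-2)*7 - (-1)*(-7)|
= |(-14) - 7| = 21

21


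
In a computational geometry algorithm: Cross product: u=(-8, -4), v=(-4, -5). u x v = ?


u x v = u_x*v_y - u_y*v_x = (-8)*(-5) - (-4)*(-4)
= 40 - 16 = 24

24


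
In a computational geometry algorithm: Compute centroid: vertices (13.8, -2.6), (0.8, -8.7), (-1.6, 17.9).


Centroid = ((x_A+x_B+x_C)/3, (y_A+y_B+y_C)/3)
= ((13.8+0.8+(-1.6))/3, ((-2.6)+(-8.7)+17.9)/3)
= (4.3333, 2.2)

(4.3333, 2.2)


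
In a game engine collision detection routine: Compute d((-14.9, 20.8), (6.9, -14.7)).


dx=21.8, dy=-35.5
d^2 = 21.8^2 + (-35.5)^2 = 1735.49
d = sqrt(1735.49) = 41.6592

41.6592


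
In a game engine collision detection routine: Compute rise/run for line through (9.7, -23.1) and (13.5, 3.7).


slope = (y2-y1)/(x2-x1) = (3.7-(-23.1))/(13.5-9.7) = 26.8/3.8 = 7.0526

7.0526


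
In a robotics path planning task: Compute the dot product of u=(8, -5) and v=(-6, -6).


u . v = u_x*v_x + u_y*v_y = 8*(-6) + (-5)*(-6)
= (-48) + 30 = -18

-18


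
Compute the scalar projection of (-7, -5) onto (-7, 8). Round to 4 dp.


u.v = 9, |v| = sqrt(113) = 10.6301
Scalar projection = u.v / |v| = 9 / sqrt(113) = 0.8466

0.8466


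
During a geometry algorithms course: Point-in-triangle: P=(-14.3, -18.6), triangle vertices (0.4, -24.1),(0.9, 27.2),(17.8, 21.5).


Cross products: AB x AP = 756.86, BC x BP = -860.66, CA x CP = -766.02
All same sign? no

No, outside


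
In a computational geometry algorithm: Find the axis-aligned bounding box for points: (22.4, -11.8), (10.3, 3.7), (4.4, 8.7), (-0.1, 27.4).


x range: [-0.1, 22.4]
y range: [-11.8, 27.4]
Bounding box: (-0.1,-11.8) to (22.4,27.4)

(-0.1,-11.8) to (22.4,27.4)


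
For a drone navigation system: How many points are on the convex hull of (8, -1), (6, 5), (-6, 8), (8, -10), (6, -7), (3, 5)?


Convex hull vertices (CCW): (-6, 8), (8, -10), (8, -1), (6, 5)
Count = 4

4


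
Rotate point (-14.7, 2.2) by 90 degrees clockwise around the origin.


90° CW: (x,y) -> (y, -x)
(-14.7,2.2) -> (2.2, 14.7)

(2.2, 14.7)


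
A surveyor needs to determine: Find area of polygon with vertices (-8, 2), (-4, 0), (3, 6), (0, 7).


Shoelace sum: ((-8)*0 - (-4)*2) + ((-4)*6 - 3*0) + (3*7 - 0*6) + (0*2 - (-8)*7)
= 61
Area = |61|/2 = 30.5

30.5


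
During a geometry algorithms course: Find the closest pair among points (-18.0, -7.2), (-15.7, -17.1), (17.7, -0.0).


d(P0,P1) = 10.1637, d(P0,P2) = 36.4188, d(P1,P2) = 37.5229
Closest: P0 and P1

Closest pair: (-18.0, -7.2) and (-15.7, -17.1), distance = 10.1637


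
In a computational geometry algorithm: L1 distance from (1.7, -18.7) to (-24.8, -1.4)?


|1.7-(-24.8)| + |(-18.7)-(-1.4)| = 26.5 + 17.3 = 43.8

43.8


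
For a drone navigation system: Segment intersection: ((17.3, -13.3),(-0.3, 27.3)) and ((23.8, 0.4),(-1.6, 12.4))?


Cross products: d1=425.98, d2=-394.06, d3=-505.02, d4=315.02
d1*d2 < 0 and d3*d4 < 0? yes

Yes, they intersect


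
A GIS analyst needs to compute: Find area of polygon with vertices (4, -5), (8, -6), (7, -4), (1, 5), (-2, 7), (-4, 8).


Shoelace sum: (4*(-6) - 8*(-5)) + (8*(-4) - 7*(-6)) + (7*5 - 1*(-4)) + (1*7 - (-2)*5) + ((-2)*8 - (-4)*7) + ((-4)*(-5) - 4*8)
= 82
Area = |82|/2 = 41

41


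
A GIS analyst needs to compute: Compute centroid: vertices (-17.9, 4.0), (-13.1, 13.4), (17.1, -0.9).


Centroid = ((x_A+x_B+x_C)/3, (y_A+y_B+y_C)/3)
= (((-17.9)+(-13.1)+17.1)/3, (4+13.4+(-0.9))/3)
= (-4.6333, 5.5)

(-4.6333, 5.5)


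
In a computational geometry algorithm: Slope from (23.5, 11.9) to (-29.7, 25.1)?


slope = (y2-y1)/(x2-x1) = (25.1-11.9)/((-29.7)-23.5) = 13.2/(-53.2) = -0.2481

-0.2481


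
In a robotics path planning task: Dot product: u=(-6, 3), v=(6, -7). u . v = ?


u . v = u_x*v_x + u_y*v_y = (-6)*6 + 3*(-7)
= (-36) + (-21) = -57

-57


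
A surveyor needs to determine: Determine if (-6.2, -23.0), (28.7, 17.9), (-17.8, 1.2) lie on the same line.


Cross product: (28.7-(-6.2))*(1.2-(-23)) - (17.9-(-23))*((-17.8)-(-6.2))
= 1319.02

No, not collinear


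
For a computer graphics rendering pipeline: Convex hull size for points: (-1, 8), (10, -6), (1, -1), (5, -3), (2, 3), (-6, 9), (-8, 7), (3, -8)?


Convex hull vertices (CCW): (-8, 7), (3, -8), (10, -6), (-1, 8), (-6, 9)
Count = 5

5


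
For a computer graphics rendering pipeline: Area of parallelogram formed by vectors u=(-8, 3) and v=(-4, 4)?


|u x v| = |(-8)*4 - 3*(-4)|
= |(-32) - (-12)| = 20

20


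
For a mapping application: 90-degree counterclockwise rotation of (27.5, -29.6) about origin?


90° CCW: (x,y) -> (-y, x)
(27.5,-29.6) -> (29.6, 27.5)

(29.6, 27.5)


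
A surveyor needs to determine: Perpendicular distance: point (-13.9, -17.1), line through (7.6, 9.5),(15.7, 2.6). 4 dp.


|cross product| = 363.81
|line direction| = sqrt(113.22) = 10.6405
Distance = 363.81/sqrt(113.22) = 34.1911

34.1911


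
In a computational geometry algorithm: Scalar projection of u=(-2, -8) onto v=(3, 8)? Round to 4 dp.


u.v = -70, |v| = sqrt(73) = 8.544
Scalar projection = u.v / |v| = -70 / sqrt(73) = -8.1929

-8.1929


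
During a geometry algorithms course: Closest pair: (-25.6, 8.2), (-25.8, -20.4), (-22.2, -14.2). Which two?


d(P0,P1) = 28.6007, d(P0,P2) = 22.6566, d(P1,P2) = 7.1694
Closest: P1 and P2

Closest pair: (-25.8, -20.4) and (-22.2, -14.2), distance = 7.1694


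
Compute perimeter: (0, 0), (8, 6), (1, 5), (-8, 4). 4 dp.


Sides: (0, 0)->(8, 6): sqrt(100) = 10, (8, 6)->(1, 5): sqrt(50) = 7.071068, (1, 5)->(-8, 4): sqrt(82) = 9.055385, (-8, 4)->(0, 0): sqrt(80) = 8.944272
Sum = 35.070725
Perimeter = 35.0707

35.0707


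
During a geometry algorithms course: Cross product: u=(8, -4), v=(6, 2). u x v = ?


u x v = u_x*v_y - u_y*v_x = 8*2 - (-4)*6
= 16 - (-24) = 40

40


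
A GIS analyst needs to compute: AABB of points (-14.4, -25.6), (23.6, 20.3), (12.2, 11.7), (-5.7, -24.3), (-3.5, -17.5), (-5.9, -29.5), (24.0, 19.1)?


x range: [-14.4, 24]
y range: [-29.5, 20.3]
Bounding box: (-14.4,-29.5) to (24,20.3)

(-14.4,-29.5) to (24,20.3)


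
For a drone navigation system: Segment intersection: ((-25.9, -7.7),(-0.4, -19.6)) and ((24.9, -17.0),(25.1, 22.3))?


Cross products: d1=1998.3, d2=993.77, d3=367.37, d4=1371.9
d1*d2 < 0 and d3*d4 < 0? no

No, they don't intersect


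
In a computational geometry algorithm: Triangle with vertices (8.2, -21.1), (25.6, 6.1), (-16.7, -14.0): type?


Side lengths squared: AB^2=1042.6, BC^2=2193.3, CA^2=670.42
Sorted: [670.42, 1042.6, 2193.3]
By sides: Scalene, By angles: Obtuse

Scalene, Obtuse


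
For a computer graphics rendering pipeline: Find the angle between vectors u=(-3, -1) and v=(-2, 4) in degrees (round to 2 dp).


u.v = 2, |u| = sqrt(10) = 3.1623, |v| = sqrt(20) = 4.4721
cos(theta) = u.v/(|u||v|) = 2/sqrt(200) = 0.141421
theta = acos(0.141421) = 81.87 degrees

81.87 degrees


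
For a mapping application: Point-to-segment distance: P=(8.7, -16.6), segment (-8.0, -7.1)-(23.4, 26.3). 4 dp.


Project P onto AB: t = 0.0985 (clamped to [0,1])
Closest point on segment: (-4.9059, -3.8088)
Distance: 18.6744

18.6744


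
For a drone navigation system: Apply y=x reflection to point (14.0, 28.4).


Reflection over y=x: (x,y) -> (y,x)
(14, 28.4) -> (28.4, 14)

(28.4, 14)


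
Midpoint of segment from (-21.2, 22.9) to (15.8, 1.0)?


M = (((-21.2)+15.8)/2, (22.9+1)/2)
= (-2.7, 11.95)

(-2.7, 11.95)


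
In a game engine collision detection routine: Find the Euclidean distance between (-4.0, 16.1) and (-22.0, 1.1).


dx=-18, dy=-15
d^2 = (-18)^2 + (-15)^2 = 549
d = sqrt(549) = 23.4307

23.4307


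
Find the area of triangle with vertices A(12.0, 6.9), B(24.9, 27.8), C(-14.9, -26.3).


Area = |x_A(y_B-y_C) + x_B(y_C-y_A) + x_C(y_A-y_B)|/2
= |649.2 + (-826.68) + 311.41|/2
= 133.93/2 = 66.965

66.965


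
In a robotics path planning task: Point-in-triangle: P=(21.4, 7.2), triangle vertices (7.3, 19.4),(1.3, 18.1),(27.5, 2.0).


Cross products: AB x AP = 91.53, BC x BP = 38.03, CA x CP = 1.1
All same sign? yes

Yes, inside


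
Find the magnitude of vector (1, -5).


|u| = sqrt(1^2 + (-5)^2) = sqrt(26) = 5.099

5.099


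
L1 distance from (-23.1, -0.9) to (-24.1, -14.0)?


|(-23.1)-(-24.1)| + |(-0.9)-(-14)| = 1 + 13.1 = 14.1

14.1


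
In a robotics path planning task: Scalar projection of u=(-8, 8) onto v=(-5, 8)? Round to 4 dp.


u.v = 104, |v| = sqrt(89) = 9.434
Scalar projection = u.v / |v| = 104 / sqrt(89) = 11.024

11.024


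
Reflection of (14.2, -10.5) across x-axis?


Reflection over x-axis: (x,y) -> (x,-y)
(14.2, -10.5) -> (14.2, 10.5)

(14.2, 10.5)


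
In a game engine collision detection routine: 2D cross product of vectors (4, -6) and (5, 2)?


u x v = u_x*v_y - u_y*v_x = 4*2 - (-6)*5
= 8 - (-30) = 38

38


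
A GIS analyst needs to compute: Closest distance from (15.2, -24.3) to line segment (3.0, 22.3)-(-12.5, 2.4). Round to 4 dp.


Project P onto AB: t = 1 (clamped to [0,1])
Closest point on segment: (-12.5, 2.4)
Distance: 38.4731

38.4731


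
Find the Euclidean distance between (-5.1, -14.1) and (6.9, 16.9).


dx=12, dy=31
d^2 = 12^2 + 31^2 = 1105
d = sqrt(1105) = 33.2415

33.2415


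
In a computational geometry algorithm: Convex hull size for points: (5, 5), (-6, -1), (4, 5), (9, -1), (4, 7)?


Convex hull vertices (CCW): (-6, -1), (9, -1), (4, 7)
Count = 3

3


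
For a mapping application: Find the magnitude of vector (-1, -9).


|u| = sqrt((-1)^2 + (-9)^2) = sqrt(82) = 9.0554

9.0554


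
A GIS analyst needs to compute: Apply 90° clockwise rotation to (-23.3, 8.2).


90° CW: (x,y) -> (y, -x)
(-23.3,8.2) -> (8.2, 23.3)

(8.2, 23.3)


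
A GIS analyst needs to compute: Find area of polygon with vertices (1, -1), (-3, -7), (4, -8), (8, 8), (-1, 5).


Shoelace sum: (1*(-7) - (-3)*(-1)) + ((-3)*(-8) - 4*(-7)) + (4*8 - 8*(-8)) + (8*5 - (-1)*8) + ((-1)*(-1) - 1*5)
= 182
Area = |182|/2 = 91

91


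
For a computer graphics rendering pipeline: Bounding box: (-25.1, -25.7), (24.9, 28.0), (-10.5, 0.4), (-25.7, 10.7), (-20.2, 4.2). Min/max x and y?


x range: [-25.7, 24.9]
y range: [-25.7, 28]
Bounding box: (-25.7,-25.7) to (24.9,28)

(-25.7,-25.7) to (24.9,28)


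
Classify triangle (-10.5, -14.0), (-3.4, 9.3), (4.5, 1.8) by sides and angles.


Side lengths squared: AB^2=593.3, BC^2=118.66, CA^2=474.64
Sorted: [118.66, 474.64, 593.3]
By sides: Scalene, By angles: Right

Scalene, Right


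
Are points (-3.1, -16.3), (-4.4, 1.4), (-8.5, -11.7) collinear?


Cross product: ((-4.4)-(-3.1))*((-11.7)-(-16.3)) - (1.4-(-16.3))*((-8.5)-(-3.1))
= 89.6

No, not collinear


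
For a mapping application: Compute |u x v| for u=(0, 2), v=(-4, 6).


|u x v| = |0*6 - 2*(-4)|
= |0 - (-8)| = 8

8


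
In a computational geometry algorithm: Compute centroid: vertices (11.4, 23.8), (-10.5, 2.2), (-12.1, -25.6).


Centroid = ((x_A+x_B+x_C)/3, (y_A+y_B+y_C)/3)
= ((11.4+(-10.5)+(-12.1))/3, (23.8+2.2+(-25.6))/3)
= (-3.7333, 0.1333)

(-3.7333, 0.1333)


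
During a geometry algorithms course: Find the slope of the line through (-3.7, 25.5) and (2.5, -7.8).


slope = (y2-y1)/(x2-x1) = ((-7.8)-25.5)/(2.5-(-3.7)) = (-33.3)/6.2 = -5.371

-5.371


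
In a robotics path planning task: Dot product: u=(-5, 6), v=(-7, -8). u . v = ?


u . v = u_x*v_x + u_y*v_y = (-5)*(-7) + 6*(-8)
= 35 + (-48) = -13

-13


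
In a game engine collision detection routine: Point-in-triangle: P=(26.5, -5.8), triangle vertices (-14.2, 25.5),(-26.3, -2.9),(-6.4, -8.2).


Cross products: AB x AP = 1534.61, BC x BP = 222.13, CA x CP = -1127.45
All same sign? no

No, outside


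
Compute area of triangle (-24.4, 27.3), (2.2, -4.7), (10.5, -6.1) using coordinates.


Area = |x_A(y_B-y_C) + x_B(y_C-y_A) + x_C(y_A-y_B)|/2
= |(-34.16) + (-73.48) + 336|/2
= 228.36/2 = 114.18

114.18


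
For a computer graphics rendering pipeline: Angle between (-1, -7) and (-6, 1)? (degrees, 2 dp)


u.v = -1, |u| = sqrt(50) = 7.0711, |v| = sqrt(37) = 6.0828
cos(theta) = u.v/(|u||v|) = -1/sqrt(1850) = -0.02325
theta = acos(-0.02325) = 91.33 degrees

91.33 degrees


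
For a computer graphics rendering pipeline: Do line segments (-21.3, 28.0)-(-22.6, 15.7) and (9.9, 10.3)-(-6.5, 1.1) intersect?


Cross products: d1=-577.32, d2=-387.56, d3=406.77, d4=217.01
d1*d2 < 0 and d3*d4 < 0? no

No, they don't intersect


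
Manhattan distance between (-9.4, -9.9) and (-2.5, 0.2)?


|(-9.4)-(-2.5)| + |(-9.9)-0.2| = 6.9 + 10.1 = 17

17


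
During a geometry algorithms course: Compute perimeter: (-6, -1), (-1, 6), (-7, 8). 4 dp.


Sides: (-6, -1)->(-1, 6): sqrt(74) = 8.602325, (-1, 6)->(-7, 8): sqrt(40) = 6.324555, (-7, 8)->(-6, -1): sqrt(82) = 9.055385
Sum = 23.982265
Perimeter = 23.9823

23.9823


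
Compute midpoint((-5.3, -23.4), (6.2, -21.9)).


M = (((-5.3)+6.2)/2, ((-23.4)+(-21.9))/2)
= (0.45, -22.65)

(0.45, -22.65)


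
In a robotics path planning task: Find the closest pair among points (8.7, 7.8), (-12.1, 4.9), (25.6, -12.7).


d(P0,P1) = 21.0012, d(P0,P2) = 26.568, d(P1,P2) = 41.6059
Closest: P0 and P1

Closest pair: (8.7, 7.8) and (-12.1, 4.9), distance = 21.0012


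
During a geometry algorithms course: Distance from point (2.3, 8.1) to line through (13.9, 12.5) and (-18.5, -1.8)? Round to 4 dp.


|cross product| = 23.32
|line direction| = sqrt(1254.25) = 35.4154
Distance = 23.32/sqrt(1254.25) = 0.6585

0.6585


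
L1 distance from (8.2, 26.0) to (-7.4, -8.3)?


|8.2-(-7.4)| + |26-(-8.3)| = 15.6 + 34.3 = 49.9

49.9


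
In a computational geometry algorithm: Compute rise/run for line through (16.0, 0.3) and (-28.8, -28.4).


slope = (y2-y1)/(x2-x1) = ((-28.4)-0.3)/((-28.8)-16) = (-28.7)/(-44.8) = 0.6406

0.6406


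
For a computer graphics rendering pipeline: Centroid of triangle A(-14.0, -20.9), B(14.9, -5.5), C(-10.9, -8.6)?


Centroid = ((x_A+x_B+x_C)/3, (y_A+y_B+y_C)/3)
= (((-14)+14.9+(-10.9))/3, ((-20.9)+(-5.5)+(-8.6))/3)
= (-3.3333, -11.6667)

(-3.3333, -11.6667)


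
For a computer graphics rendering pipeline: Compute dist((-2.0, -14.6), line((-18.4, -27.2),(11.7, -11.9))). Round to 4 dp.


|cross product| = 128.34
|line direction| = sqrt(1140.1) = 33.7654
Distance = 128.34/sqrt(1140.1) = 3.8009

3.8009


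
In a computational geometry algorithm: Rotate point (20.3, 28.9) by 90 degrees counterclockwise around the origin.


90° CCW: (x,y) -> (-y, x)
(20.3,28.9) -> (-28.9, 20.3)

(-28.9, 20.3)


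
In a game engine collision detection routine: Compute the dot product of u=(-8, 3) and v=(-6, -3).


u . v = u_x*v_x + u_y*v_y = (-8)*(-6) + 3*(-3)
= 48 + (-9) = 39

39


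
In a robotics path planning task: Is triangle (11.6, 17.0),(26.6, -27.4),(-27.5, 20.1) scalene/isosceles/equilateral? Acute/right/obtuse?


Side lengths squared: AB^2=2196.36, BC^2=5183.06, CA^2=1538.42
Sorted: [1538.42, 2196.36, 5183.06]
By sides: Scalene, By angles: Obtuse

Scalene, Obtuse
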